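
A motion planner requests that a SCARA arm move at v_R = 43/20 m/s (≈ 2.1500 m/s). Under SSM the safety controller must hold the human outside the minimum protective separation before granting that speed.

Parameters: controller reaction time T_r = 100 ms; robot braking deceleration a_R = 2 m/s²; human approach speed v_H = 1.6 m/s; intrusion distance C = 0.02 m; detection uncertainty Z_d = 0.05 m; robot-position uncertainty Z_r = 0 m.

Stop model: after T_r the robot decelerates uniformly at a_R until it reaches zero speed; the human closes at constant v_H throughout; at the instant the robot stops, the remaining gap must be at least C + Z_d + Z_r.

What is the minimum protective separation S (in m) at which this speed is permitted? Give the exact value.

S_min = 5313/1600 m = 3.3206 m

T_s = v_R/a_R = (43/20)/2 = 1.0750 s
robot covers v_R·T_r = 2.1500·0.1000 = 0.2150 m before braking
robot under decel: 2.1500²/(2·2.0000) = 1.1556 m
person approaches 1.6000·(0.1000+1.0750) = 1.8800 m
C+Z_d+Z_r = 0.0200+0.0500+0.0000 = 0.0700 m
S_min ≈ 0.2150+1.1556+1.8800+0.0700  ⇒  S_min = 5313/1600 m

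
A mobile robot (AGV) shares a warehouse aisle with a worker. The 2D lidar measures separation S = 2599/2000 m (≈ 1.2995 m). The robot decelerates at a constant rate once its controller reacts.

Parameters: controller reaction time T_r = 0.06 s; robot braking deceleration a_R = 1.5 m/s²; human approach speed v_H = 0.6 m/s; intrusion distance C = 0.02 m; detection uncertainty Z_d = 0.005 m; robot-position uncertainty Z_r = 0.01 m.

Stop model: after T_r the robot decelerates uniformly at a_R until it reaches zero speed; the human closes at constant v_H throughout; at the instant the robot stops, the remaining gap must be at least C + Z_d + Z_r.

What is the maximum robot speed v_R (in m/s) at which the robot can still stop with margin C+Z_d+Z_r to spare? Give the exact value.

v_R_max = 27/20 m/s = 1.3500 m/s

collect terms ⇒ (1/3)·v_R² + (23/50)·v_R + (-2457/2000) = 0
  disc = (23/50)² − 4·(1/3)·(-2457/2000) = 1156/625 ; √disc = 34/25
  v_R = (−(23/50) + 34/25) / (2·(1/3)) = 27/20 m/s
check:
T_s = v_R/a_R = (27/20)/(3/2) = 0.9000 s
reaction-phase robot travel = 1.3500·0.0600 = 0.0810 m
robot under decel: 1.3500²/(2·1.5000) = 0.6075 m
human over T_r+T_s: 0.6000·(0.0600+0.9000) = 0.5760 m
C+Z_d+Z_r = 0.0200+0.0050+0.0100 = 0.0350 m
sum ≈ 0.0810+0.6075+0.5760+0.0350 ≈ 1.2995 m = S ✓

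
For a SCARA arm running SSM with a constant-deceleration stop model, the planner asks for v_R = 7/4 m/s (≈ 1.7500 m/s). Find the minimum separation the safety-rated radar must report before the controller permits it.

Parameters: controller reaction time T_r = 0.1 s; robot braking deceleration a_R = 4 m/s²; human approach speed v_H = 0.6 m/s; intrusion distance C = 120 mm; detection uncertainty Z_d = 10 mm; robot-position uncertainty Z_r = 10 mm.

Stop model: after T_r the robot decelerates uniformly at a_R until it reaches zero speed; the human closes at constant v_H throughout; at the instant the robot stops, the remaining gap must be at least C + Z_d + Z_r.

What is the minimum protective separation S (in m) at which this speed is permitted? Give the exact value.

stop time T_s = (7/4)/4 = 0.4375 s
robot covers v_R·T_r = 1.7500·0.1000 = 0.1750 m before braking
robot covers 1.7500·0.4375 − ½·4.0000·0.4375² = 0.3828 m while stopping
human over T_r+T_s: 0.6000·(0.1000+0.4375) = 0.3225 m
residual clearance needed = 0.1200+0.0100+0.0100 = 0.1400 m
S_min ≈ 0.1750+0.3828+0.3225+0.1400  ⇒  S_min = 653/640 m

S_min = 653/640 m = 1.0203 m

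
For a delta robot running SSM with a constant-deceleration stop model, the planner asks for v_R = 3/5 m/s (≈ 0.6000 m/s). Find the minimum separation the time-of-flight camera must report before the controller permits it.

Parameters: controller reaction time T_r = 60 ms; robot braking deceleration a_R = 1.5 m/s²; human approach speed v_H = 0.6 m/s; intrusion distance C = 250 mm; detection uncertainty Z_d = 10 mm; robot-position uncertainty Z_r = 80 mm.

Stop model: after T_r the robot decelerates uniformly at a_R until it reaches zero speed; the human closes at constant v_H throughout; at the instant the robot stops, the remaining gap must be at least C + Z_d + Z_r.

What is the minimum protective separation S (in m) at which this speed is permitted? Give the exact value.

braking lasts T_s = (3/5)/(3/2) = 0.4000 s
reaction-phase robot travel = 0.6000·0.0600 = 0.0360 m
braking distance = 0.6000²/(2·1.5000) = 0.1200 m
human over T_r+T_s: 0.6000·(0.0600+0.4000) = 0.2760 m
residual clearance needed = 0.2500+0.0100+0.0800 = 0.3400 m
S_min ≈ 0.0360+0.1200+0.2760+0.3400  ⇒  S_min = 193/250 m

S_min = 193/250 m = 0.7720 m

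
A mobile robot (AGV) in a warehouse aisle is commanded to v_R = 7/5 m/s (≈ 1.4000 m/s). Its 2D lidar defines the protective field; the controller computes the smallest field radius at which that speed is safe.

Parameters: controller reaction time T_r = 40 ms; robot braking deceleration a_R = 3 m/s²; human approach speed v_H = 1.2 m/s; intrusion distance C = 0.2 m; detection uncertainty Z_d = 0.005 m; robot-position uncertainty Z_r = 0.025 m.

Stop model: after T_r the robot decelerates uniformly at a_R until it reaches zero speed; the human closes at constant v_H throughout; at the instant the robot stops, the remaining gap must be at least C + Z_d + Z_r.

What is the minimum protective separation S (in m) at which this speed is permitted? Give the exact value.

S_min = 1831/1500 m = 1.2207 m

T_s = v_R/a_R = (7/5)/3 = 0.4667 s
reaction-phase robot travel = 1.4000·0.0400 = 0.0560 m
robot under decel: 1.4000²/(2·3.0000) = 0.3267 m
person approaches 1.2000·(0.0400+0.4667) = 0.6080 m
margins: 0.2000+0.0050+0.0250 = 0.2300 m
S_min ≈ 0.0560+0.3267+0.6080+0.2300  ⇒  S_min = 1831/1500 m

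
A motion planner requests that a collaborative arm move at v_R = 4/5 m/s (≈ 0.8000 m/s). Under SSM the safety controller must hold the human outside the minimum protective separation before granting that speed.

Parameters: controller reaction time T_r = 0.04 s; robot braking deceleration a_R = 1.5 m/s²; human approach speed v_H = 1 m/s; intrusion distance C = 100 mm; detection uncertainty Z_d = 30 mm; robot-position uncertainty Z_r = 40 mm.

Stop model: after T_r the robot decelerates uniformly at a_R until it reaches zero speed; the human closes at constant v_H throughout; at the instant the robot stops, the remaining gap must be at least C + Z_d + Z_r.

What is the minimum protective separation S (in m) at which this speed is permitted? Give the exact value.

T_s = v_R/a_R = (4/5)/(3/2) = 0.5333 s
robot covers v_R·T_r = 0.8000·0.0400 = 0.0320 m before braking
robot covers 0.8000·0.5333 − ½·1.5000·0.5333² = 0.2133 m while stopping
person approaches 1.0000·(0.0400+0.5333) = 0.5733 m
residual clearance needed = 0.1000+0.0300+0.0400 = 0.1700 m
S_min ≈ 0.0320+0.2133+0.5733+0.1700  ⇒  S_min = 1483/1500 m

S_min = 1483/1500 m = 0.9887 m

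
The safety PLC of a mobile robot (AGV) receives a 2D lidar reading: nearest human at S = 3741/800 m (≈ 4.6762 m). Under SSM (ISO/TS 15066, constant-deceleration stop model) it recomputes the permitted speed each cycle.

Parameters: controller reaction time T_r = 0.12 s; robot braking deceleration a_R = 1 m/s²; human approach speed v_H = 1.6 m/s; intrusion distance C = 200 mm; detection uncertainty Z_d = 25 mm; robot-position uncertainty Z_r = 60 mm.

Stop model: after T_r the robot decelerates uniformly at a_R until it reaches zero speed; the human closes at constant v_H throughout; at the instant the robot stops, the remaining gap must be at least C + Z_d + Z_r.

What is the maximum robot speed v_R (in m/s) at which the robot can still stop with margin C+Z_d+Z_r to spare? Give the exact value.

v_R_max = 33/20 m/s = 1.6500 m/s

at the boundary: (1/2)·v² + (43/25)·v + (-16797/4000) = 0
  disc = (43/25)² − 4·(1/2)·(-16797/4000) = 113569/10000 ; √disc = 337/100
  v_R = (−(43/25) + 337/100) / (2·(1/2)) = 33/20 m/s
check:
T_s = v_R/a_R = (33/20)/1 = 1.6500 s
robot in T_r: 1.6500·0.1200 = 0.1980 m
robot under decel: 1.6500²/(2·1.0000) = 1.3613 m
human over T_r+T_s: 1.6000·(0.1200+1.6500) = 2.8320 m
C+Z_d+Z_r = 0.2000+0.0250+0.0600 = 0.2850 m
sum ≈ 0.1980+1.3613+2.8320+0.2850 ≈ 4.6762 m = S ✓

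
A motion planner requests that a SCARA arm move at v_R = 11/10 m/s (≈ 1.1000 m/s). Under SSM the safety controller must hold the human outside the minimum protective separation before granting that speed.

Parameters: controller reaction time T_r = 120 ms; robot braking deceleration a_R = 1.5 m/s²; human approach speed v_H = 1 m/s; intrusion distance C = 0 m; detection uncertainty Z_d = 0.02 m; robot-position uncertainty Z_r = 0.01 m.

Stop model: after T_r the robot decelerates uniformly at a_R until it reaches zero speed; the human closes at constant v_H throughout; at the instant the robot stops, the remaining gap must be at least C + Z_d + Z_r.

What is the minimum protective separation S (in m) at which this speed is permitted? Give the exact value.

S_min = 532/375 m = 1.4187 m

braking lasts T_s = (11/10)/(3/2) = 0.7333 s
robot covers v_R·T_r = 1.1000·0.1200 = 0.1320 m before braking
robot covers 1.1000·0.7333 − ½·1.5000·0.7333² = 0.4033 m while stopping
human closes 1.0000·0.8533 = 0.8533 m
C+Z_d+Z_r = 0.0000+0.0200+0.0100 = 0.0300 m
S_min ≈ 0.1320+0.4033+0.8533+0.0300  ⇒  S_min = 532/375 m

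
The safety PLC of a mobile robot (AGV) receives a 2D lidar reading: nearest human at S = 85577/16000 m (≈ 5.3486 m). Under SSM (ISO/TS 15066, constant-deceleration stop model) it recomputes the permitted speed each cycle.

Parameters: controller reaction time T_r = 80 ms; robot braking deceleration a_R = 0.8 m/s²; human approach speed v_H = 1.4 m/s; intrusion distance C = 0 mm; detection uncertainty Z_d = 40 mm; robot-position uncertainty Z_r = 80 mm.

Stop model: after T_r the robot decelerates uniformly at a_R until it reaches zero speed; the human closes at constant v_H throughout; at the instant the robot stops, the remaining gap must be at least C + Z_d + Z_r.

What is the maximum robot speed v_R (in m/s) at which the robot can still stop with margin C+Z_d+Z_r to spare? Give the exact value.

v_R_max = 7/4 m/s = 1.7500 m/s

at the boundary: (5/8)·v² + (183/100)·v + (-16373/3200) = 0
  disc = (183/100)² − 4·(5/8)·(-16373/3200) = 2582449/160000 ; √disc = 1607/400
  v_R = (−(183/100) + 1607/400) / (2·(5/8)) = 7/4 m/s
check:
stop time T_s = (7/4)/(4/5) = 2.1875 s
robot covers v_R·T_r = 1.7500·0.0800 = 0.1400 m before braking
robot under decel: 1.7500²/(2·0.8000) = 1.9141 m
person approaches 1.4000·(0.0800+2.1875) = 3.1745 m
margins: 0.0000+0.0400+0.0800 = 0.1200 m
sum ≈ 0.1400+1.9141+3.1745+0.1200 ≈ 5.3486 m = S ✓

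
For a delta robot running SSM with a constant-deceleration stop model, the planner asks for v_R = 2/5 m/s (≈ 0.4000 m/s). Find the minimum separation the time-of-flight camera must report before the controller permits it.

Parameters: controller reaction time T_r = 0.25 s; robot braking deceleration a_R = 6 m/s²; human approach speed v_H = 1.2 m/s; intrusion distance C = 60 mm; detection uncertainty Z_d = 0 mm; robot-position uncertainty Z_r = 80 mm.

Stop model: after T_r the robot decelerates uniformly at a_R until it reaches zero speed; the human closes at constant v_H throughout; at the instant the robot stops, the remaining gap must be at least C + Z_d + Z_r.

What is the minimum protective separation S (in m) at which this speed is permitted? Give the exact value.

S_min = 19/30 m = 0.6333 m

T_s = v_R/a_R = (2/5)/6 = 0.0667 s
robot in T_r: 0.4000·0.2500 = 0.1000 m
robot covers 0.4000·0.0667 − ½·6.0000·0.0667² = 0.0133 m while stopping
person approaches 1.2000·(0.2500+0.0667) = 0.3800 m
C+Z_d+Z_r = 0.0600+0.0000+0.0800 = 0.1400 m
S_min ≈ 0.1000+0.0133+0.3800+0.1400  ⇒  S_min = 19/30 m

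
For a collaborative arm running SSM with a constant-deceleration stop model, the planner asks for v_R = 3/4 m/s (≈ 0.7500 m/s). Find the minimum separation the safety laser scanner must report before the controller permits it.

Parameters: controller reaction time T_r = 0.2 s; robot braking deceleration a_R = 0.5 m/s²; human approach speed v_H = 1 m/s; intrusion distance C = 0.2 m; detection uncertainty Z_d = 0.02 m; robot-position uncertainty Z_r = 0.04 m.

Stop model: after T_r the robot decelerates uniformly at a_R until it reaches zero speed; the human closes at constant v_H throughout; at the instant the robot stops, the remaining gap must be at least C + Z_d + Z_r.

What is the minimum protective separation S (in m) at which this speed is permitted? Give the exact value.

S_min = 1069/400 m = 2.6725 m

stop time T_s = (3/4)/(1/2) = 1.5000 s
reaction-phase robot travel = 0.7500·0.2000 = 0.1500 m
robot covers 0.7500·1.5000 − ½·0.5000·1.5000² = 0.5625 m while stopping
human over T_r+T_s: 1.0000·(0.2000+1.5000) = 1.7000 m
C+Z_d+Z_r = 0.2000+0.0200+0.0400 = 0.2600 m
S_min ≈ 0.1500+0.5625+1.7000+0.2600  ⇒  S_min = 1069/400 m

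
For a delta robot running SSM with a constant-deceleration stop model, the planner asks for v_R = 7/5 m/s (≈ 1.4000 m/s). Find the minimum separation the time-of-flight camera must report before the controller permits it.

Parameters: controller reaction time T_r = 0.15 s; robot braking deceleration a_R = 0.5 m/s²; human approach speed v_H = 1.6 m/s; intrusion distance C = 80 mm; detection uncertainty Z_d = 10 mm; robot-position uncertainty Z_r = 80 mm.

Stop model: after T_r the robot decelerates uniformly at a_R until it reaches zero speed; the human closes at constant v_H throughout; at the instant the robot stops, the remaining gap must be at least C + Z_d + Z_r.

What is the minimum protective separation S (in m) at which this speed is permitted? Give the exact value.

S_min = 353/50 m = 7.0600 m

T_s = v_R/a_R = (7/5)/(1/2) = 2.8000 s
robot in T_r: 1.4000·0.1500 = 0.2100 m
robot covers 1.4000·2.8000 − ½·0.5000·2.8000² = 1.9600 m while stopping
person approaches 1.6000·(0.1500+2.8000) = 4.7200 m
margins: 0.0800+0.0100+0.0800 = 0.1700 m
S_min ≈ 0.2100+1.9600+4.7200+0.1700  ⇒  S_min = 353/50 m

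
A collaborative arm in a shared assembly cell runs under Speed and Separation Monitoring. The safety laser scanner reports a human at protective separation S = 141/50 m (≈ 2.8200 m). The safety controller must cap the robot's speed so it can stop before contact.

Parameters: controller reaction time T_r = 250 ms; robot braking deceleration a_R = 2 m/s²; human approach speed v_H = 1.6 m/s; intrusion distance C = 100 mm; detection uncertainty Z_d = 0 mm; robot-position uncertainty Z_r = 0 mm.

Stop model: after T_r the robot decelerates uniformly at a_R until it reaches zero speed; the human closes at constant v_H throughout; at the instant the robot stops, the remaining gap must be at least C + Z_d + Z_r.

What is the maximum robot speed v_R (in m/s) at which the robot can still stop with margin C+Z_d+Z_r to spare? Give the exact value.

v_R_max = 8/5 m/s = 1.6000 m/s

collect terms ⇒ (1/4)·v_R² + (21/20)·v_R + (-58/25) = 0
  disc = (21/20)² − 4·(1/4)·(-58/25) = 1369/400 ; √disc = 37/20
  v_R = (−(21/20) + 37/20) / (2·(1/4)) = 8/5 m/s
check:
stop time T_s = (8/5)/2 = 0.8000 s
robot in T_r: 1.6000·0.2500 = 0.4000 m
braking distance = 1.6000²/(2·2.0000) = 0.6400 m
human closes 1.6000·1.0500 = 1.6800 m
residual clearance needed = 0.1000+0.0000+0.0000 = 0.1000 m
sum ≈ 0.4000+0.6400+1.6800+0.1000 ≈ 2.8200 m = S ✓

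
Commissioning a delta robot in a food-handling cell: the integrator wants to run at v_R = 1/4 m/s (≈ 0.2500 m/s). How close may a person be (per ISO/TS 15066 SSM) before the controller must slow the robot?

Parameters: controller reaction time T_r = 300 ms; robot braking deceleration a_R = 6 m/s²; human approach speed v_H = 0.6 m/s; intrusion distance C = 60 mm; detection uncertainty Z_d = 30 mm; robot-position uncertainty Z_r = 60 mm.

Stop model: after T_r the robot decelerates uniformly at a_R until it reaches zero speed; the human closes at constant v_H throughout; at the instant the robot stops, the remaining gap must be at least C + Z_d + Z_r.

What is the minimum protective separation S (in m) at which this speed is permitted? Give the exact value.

T_s = v_R/a_R = (1/4)/6 = 0.0417 s
robot covers v_R·T_r = 0.2500·0.3000 = 0.0750 m before braking
braking distance = 0.2500²/(2·6.0000) = 0.0052 m
human over T_r+T_s: 0.6000·(0.3000+0.0417) = 0.2050 m
C+Z_d+Z_r = 0.0600+0.0300+0.0600 = 0.1500 m
S_min ≈ 0.0750+0.0052+0.2050+0.1500  ⇒  S_min = 2089/4800 m

S_min = 2089/4800 m = 0.4352 m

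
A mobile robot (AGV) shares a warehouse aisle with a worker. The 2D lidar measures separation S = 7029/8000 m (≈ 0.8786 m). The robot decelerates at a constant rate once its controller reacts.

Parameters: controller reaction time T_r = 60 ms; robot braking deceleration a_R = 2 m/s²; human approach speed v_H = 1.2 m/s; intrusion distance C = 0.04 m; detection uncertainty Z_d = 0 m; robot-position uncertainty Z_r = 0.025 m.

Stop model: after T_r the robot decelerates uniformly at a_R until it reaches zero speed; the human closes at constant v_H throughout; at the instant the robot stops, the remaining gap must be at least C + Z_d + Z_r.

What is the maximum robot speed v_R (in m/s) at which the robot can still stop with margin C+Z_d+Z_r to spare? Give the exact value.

collect terms ⇒ (1/4)·v_R² + (33/50)·v_R + (-5933/8000) = 0
  disc = (33/50)² − 4·(1/4)·(-5933/8000) = 47089/40000 ; √disc = 217/200
  v_R = (−(33/50) + 217/200) / (2·(1/4)) = 17/20 m/s
check:
braking lasts T_s = (17/20)/2 = 0.4250 s
robot in T_r: 0.8500·0.0600 = 0.0510 m
robot covers 0.8500·0.4250 − ½·2.0000·0.4250² = 0.1806 m while stopping
person approaches 1.2000·(0.0600+0.4250) = 0.5820 m
residual clearance needed = 0.0400+0.0000+0.0250 = 0.0650 m
sum ≈ 0.0510+0.1806+0.5820+0.0650 ≈ 0.8786 m = S ✓

v_R_max = 17/20 m/s = 0.8500 m/s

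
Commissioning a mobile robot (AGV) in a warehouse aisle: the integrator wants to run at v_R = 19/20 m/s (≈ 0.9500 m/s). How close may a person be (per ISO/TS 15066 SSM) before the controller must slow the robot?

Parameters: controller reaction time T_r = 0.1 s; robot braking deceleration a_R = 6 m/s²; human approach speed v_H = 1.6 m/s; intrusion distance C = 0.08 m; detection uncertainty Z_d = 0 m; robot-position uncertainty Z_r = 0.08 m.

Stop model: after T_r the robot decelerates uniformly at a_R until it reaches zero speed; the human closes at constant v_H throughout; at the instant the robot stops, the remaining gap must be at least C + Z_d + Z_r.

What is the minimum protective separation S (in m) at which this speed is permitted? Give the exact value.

stop time T_s = (19/20)/6 = 0.1583 s
reaction-phase robot travel = 0.9500·0.1000 = 0.0950 m
braking distance = 0.9500²/(2·6.0000) = 0.0752 m
human over T_r+T_s: 1.6000·(0.1000+0.1583) = 0.4133 m
C+Z_d+Z_r = 0.0800+0.0000+0.0800 = 0.1600 m
S_min ≈ 0.0950+0.0752+0.4133+0.1600  ⇒  S_min = 3569/4800 m

S_min = 3569/4800 m = 0.7435 m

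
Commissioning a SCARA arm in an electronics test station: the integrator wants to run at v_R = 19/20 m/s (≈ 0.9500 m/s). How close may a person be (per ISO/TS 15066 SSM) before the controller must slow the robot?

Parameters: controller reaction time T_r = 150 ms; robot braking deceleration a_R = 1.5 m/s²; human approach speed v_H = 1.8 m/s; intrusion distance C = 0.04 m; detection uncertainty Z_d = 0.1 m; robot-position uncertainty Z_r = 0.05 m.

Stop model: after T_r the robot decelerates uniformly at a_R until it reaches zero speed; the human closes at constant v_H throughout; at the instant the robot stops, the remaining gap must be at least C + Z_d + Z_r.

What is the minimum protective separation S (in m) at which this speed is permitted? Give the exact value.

S_min = 613/300 m = 2.0433 m

T_s = v_R/a_R = (19/20)/(3/2) = 0.6333 s
robot covers v_R·T_r = 0.9500·0.1500 = 0.1425 m before braking
robot covers 0.9500·0.6333 − ½·1.5000·0.6333² = 0.3008 m while stopping
human over T_r+T_s: 1.8000·(0.1500+0.6333) = 1.4100 m
residual clearance needed = 0.0400+0.1000+0.0500 = 0.1900 m
S_min ≈ 0.1425+0.3008+1.4100+0.1900  ⇒  S_min = 613/300 m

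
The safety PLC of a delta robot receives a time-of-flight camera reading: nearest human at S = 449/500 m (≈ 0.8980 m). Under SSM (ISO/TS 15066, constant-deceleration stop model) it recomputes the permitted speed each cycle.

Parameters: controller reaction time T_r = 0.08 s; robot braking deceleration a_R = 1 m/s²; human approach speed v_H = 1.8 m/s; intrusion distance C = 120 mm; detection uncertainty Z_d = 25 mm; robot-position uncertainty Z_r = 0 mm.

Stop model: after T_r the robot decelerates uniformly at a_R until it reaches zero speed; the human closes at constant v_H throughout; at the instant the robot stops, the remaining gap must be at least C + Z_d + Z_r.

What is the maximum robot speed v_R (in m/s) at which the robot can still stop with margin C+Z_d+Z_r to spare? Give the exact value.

at the boundary: (1/2)·v² + (47/25)·v + (-609/1000) = 0
  disc = (47/25)² − 4·(1/2)·(-609/1000) = 11881/2500 ; √disc = 109/50
  v_R = (−(47/25) + 109/50) / (2·(1/2)) = 3/10 m/s
check:
T_s = v_R/a_R = (3/10)/1 = 0.3000 s
robot in T_r: 0.3000·0.0800 = 0.0240 m
braking distance = 0.3000²/(2·1.0000) = 0.0450 m
human over T_r+T_s: 1.8000·(0.0800+0.3000) = 0.6840 m
residual clearance needed = 0.1200+0.0250+0.0000 = 0.1450 m
sum ≈ 0.0240+0.0450+0.6840+0.1450 ≈ 0.8980 m = S ✓

v_R_max = 3/10 m/s = 0.3000 m/s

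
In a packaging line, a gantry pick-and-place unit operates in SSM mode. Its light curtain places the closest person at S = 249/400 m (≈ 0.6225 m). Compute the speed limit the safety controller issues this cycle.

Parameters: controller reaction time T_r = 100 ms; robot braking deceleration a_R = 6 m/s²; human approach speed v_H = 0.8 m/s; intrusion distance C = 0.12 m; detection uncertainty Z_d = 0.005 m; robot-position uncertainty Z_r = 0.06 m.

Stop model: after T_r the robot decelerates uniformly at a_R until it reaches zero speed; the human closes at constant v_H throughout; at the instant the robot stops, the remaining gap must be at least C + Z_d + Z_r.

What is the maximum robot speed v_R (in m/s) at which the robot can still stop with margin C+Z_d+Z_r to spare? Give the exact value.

v_R_max = 11/10 m/s = 1.1000 m/s

at the boundary: (1/12)·v² + (7/30)·v + (-143/400) = 0
  disc = (7/30)² − 4·(1/12)·(-143/400) = 25/144 ; √disc = 5/12
  v_R = (−(7/30) + 5/12) / (2·(1/12)) = 11/10 m/s
check:
braking lasts T_s = (11/10)/6 = 0.1833 s
robot in T_r: 1.1000·0.1000 = 0.1100 m
robot covers 1.1000·0.1833 − ½·6.0000·0.1833² = 0.1008 m while stopping
person approaches 0.8000·(0.1000+0.1833) = 0.2267 m
residual clearance needed = 0.1200+0.0050+0.0600 = 0.1850 m
sum ≈ 0.1100+0.1008+0.2267+0.1850 ≈ 0.6225 m = S ✓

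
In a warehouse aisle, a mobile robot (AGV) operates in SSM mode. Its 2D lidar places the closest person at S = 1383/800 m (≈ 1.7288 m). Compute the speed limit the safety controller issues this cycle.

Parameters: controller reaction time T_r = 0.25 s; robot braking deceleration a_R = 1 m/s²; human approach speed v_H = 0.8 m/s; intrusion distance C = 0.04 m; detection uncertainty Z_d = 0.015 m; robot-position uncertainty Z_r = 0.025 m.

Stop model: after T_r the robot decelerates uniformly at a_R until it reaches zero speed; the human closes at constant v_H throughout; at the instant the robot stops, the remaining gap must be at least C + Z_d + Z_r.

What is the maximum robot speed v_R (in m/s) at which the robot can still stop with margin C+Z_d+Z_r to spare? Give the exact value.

quadratic (1/2)·v² + (21/20)·v + (-1159/800) = 0
  disc = (21/20)² − 4·(1/2)·(-1159/800) = 4 ; √disc = 2
  v_R = (−(21/20) + 2) / (2·(1/2)) = 19/20 m/s
check:
stop time T_s = (19/20)/1 = 0.9500 s
robot covers v_R·T_r = 0.9500·0.2500 = 0.2375 m before braking
braking distance = 0.9500²/(2·1.0000) = 0.4512 m
human over T_r+T_s: 0.8000·(0.2500+0.9500) = 0.9600 m
C+Z_d+Z_r = 0.0400+0.0150+0.0250 = 0.0800 m
sum ≈ 0.2375+0.4512+0.9600+0.0800 ≈ 1.7288 m = S ✓

v_R_max = 19/20 m/s = 0.9500 m/s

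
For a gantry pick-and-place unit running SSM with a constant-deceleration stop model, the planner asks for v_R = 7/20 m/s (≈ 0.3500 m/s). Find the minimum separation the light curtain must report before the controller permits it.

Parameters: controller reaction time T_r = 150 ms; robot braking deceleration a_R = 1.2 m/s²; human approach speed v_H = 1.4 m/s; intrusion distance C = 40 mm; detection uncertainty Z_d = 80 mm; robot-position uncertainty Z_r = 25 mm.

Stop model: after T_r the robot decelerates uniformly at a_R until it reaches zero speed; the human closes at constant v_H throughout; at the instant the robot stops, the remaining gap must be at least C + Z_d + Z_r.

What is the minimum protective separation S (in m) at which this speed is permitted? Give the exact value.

S_min = 1387/1600 m = 0.8669 m

braking lasts T_s = (7/20)/(6/5) = 0.2917 s
robot in T_r: 0.3500·0.1500 = 0.0525 m
robot covers 0.3500·0.2917 − ½·1.2000·0.2917² = 0.0510 m while stopping
human closes 1.4000·0.4417 = 0.6183 m
C+Z_d+Z_r = 0.0400+0.0800+0.0250 = 0.1450 m
S_min ≈ 0.0525+0.0510+0.6183+0.1450  ⇒  S_min = 1387/1600 m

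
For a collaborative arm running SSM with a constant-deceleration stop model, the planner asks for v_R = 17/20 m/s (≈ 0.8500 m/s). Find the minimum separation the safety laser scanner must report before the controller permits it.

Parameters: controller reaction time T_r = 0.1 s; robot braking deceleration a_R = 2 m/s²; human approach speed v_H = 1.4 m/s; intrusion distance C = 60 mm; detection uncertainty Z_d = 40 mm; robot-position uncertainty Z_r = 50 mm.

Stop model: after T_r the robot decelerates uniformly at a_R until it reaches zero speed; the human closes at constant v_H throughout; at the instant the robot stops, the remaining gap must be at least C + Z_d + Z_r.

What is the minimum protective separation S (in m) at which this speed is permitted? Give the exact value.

S_min = 1841/1600 m = 1.1506 m

stop time T_s = (17/20)/2 = 0.4250 s
robot in T_r: 0.8500·0.1000 = 0.0850 m
robot under decel: 0.8500²/(2·2.0000) = 0.1806 m
human over T_r+T_s: 1.4000·(0.1000+0.4250) = 0.7350 m
residual clearance needed = 0.0600+0.0400+0.0500 = 0.1500 m
S_min ≈ 0.0850+0.1806+0.7350+0.1500  ⇒  S_min = 1841/1600 m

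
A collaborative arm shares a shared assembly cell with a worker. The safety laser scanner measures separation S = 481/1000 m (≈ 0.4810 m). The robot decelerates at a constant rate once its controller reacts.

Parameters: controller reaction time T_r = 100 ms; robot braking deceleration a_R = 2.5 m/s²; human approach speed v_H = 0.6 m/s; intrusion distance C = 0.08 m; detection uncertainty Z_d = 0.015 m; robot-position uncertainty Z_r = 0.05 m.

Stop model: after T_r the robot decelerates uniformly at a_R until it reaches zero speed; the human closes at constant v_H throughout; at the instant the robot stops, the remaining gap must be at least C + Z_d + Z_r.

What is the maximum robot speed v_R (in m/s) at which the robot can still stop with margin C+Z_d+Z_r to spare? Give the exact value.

v_R_max = 3/5 m/s = 0.6000 m/s

at the boundary: (1/5)·v² + (17/50)·v + (-69/250) = 0
  disc = (17/50)² − 4·(1/5)·(-69/250) = 841/2500 ; √disc = 29/50
  v_R = (−(17/50) + 29/50) / (2·(1/5)) = 3/5 m/s
check:
stop time T_s = (3/5)/(5/2) = 0.2400 s
reaction-phase robot travel = 0.6000·0.1000 = 0.0600 m
braking distance = 0.6000²/(2·2.5000) = 0.0720 m
person approaches 0.6000·(0.1000+0.2400) = 0.2040 m
margins: 0.0800+0.0150+0.0500 = 0.1450 m
sum ≈ 0.0600+0.0720+0.2040+0.1450 ≈ 0.4810 m = S ✓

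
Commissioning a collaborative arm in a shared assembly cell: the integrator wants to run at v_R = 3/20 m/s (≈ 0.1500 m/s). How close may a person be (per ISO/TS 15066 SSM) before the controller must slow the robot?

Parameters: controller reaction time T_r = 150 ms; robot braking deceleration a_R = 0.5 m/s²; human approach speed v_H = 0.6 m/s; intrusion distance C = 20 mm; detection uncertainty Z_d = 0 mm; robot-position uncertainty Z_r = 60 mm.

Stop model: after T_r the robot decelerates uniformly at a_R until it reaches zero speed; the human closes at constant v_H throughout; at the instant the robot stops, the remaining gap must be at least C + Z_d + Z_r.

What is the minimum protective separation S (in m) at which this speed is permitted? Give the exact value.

T_s = v_R/a_R = (3/20)/(1/2) = 0.3000 s
robot covers v_R·T_r = 0.1500·0.1500 = 0.0225 m before braking
braking distance = 0.1500²/(2·0.5000) = 0.0225 m
human over T_r+T_s: 0.6000·(0.1500+0.3000) = 0.2700 m
margins: 0.0200+0.0000+0.0600 = 0.0800 m
S_min ≈ 0.0225+0.0225+0.2700+0.0800  ⇒  S_min = 79/200 m

S_min = 79/200 m = 0.3950 m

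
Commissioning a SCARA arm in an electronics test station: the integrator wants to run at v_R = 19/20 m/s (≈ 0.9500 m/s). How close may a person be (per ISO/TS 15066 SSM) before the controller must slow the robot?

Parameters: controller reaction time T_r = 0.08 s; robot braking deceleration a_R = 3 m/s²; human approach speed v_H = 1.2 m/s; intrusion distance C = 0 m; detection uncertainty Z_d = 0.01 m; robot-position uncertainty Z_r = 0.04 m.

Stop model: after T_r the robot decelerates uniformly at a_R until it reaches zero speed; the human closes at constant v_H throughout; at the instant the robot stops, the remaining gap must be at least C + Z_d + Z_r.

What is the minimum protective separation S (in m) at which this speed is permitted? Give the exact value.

S_min = 9029/12000 m = 0.7524 m

stop time T_s = (19/20)/3 = 0.3167 s
robot in T_r: 0.9500·0.0800 = 0.0760 m
robot under decel: 0.9500²/(2·3.0000) = 0.1504 m
person approaches 1.2000·(0.0800+0.3167) = 0.4760 m
residual clearance needed = 0.0000+0.0100+0.0400 = 0.0500 m
S_min ≈ 0.0760+0.1504+0.4760+0.0500  ⇒  S_min = 9029/12000 m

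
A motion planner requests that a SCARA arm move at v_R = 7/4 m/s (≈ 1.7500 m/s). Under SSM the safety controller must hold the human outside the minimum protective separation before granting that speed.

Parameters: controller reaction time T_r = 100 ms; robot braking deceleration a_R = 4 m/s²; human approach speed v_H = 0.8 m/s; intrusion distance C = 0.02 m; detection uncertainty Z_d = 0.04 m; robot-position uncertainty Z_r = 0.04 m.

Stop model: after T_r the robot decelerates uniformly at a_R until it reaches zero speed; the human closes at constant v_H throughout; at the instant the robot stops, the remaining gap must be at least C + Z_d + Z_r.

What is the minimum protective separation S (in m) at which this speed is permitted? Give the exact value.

S_min = 3481/3200 m = 1.0878 m

stop time T_s = (7/4)/4 = 0.4375 s
reaction-phase robot travel = 1.7500·0.1000 = 0.1750 m
robot under decel: 1.7500²/(2·4.0000) = 0.3828 m
human closes 0.8000·0.5375 = 0.4300 m
C+Z_d+Z_r = 0.0200+0.0400+0.0400 = 0.1000 m
S_min ≈ 0.1750+0.3828+0.4300+0.1000  ⇒  S_min = 3481/3200 m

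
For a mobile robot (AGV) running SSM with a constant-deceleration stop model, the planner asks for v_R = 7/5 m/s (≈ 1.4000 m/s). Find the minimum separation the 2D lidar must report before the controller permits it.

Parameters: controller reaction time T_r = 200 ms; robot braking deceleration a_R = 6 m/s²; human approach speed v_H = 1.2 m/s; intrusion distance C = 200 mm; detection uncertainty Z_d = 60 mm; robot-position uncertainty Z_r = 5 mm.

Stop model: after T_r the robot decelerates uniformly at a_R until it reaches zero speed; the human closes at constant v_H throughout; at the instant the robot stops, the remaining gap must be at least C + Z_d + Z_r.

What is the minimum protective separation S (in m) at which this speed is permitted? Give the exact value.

T_s = v_R/a_R = (7/5)/6 = 0.2333 s
robot in T_r: 1.4000·0.2000 = 0.2800 m
robot under decel: 1.4000²/(2·6.0000) = 0.1633 m
human closes 1.2000·0.4333 = 0.5200 m
margins: 0.2000+0.0600+0.0050 = 0.2650 m
S_min ≈ 0.2800+0.1633+0.5200+0.2650  ⇒  S_min = 737/600 m

S_min = 737/600 m = 1.2283 m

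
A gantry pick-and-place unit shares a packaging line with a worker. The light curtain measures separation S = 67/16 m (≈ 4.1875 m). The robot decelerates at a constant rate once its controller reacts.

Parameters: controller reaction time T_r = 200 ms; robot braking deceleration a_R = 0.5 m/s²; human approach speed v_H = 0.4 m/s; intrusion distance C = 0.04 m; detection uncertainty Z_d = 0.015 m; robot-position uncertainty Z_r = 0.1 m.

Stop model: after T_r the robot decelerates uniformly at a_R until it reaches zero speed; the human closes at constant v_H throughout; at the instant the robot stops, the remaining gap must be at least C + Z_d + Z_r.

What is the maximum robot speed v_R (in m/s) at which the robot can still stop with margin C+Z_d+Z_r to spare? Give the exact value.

v_R_max = 31/20 m/s = 1.5500 m/s

quadratic (1)·v² + (1)·v + (-1581/400) = 0
  disc = (1)² − 4·(1)·(-1581/400) = 1681/100 ; √disc = 41/10
  v_R = (−(1) + 41/10) / (2·(1)) = 31/20 m/s
check:
stop time T_s = (31/20)/(1/2) = 3.1000 s
reaction-phase robot travel = 1.5500·0.2000 = 0.3100 m
braking distance = 1.5500²/(2·0.5000) = 2.4025 m
human closes 0.4000·3.3000 = 1.3200 m
C+Z_d+Z_r = 0.0400+0.0150+0.1000 = 0.1550 m
sum ≈ 0.3100+2.4025+1.3200+0.1550 ≈ 4.1875 m = S ✓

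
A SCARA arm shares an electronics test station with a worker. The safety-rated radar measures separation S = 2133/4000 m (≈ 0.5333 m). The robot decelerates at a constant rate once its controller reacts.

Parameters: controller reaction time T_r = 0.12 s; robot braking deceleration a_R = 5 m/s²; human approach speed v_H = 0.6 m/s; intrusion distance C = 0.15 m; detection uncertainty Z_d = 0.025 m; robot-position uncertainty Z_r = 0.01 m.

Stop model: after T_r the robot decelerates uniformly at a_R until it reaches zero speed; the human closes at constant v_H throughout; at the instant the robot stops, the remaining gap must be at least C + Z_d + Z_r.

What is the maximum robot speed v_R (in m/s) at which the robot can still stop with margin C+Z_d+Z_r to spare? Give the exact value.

v_R_max = 17/20 m/s = 0.8500 m/s

at the boundary: (1/10)·v² + (6/25)·v + (-221/800) = 0
  disc = (6/25)² − 4·(1/10)·(-221/800) = 1681/10000 ; √disc = 41/100
  v_R = (−(6/25) + 41/100) / (2·(1/10)) = 17/20 m/s
check:
T_s = v_R/a_R = (17/20)/5 = 0.1700 s
robot in T_r: 0.8500·0.1200 = 0.1020 m
robot covers 0.8500·0.1700 − ½·5.0000·0.1700² = 0.0722 m while stopping
person approaches 0.6000·(0.1200+0.1700) = 0.1740 m
C+Z_d+Z_r = 0.1500+0.0250+0.0100 = 0.1850 m
sum ≈ 0.1020+0.0722+0.1740+0.1850 ≈ 0.5333 m = S ✓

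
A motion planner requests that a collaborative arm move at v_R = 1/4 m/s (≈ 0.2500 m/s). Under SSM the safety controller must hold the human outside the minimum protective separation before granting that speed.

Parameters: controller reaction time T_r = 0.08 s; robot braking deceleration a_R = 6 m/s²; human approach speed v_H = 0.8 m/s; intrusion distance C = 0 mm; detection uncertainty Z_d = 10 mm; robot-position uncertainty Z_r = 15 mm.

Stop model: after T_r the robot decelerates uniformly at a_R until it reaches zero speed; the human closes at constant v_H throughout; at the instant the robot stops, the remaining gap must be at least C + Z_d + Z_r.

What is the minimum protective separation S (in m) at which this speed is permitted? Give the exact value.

T_s = v_R/a_R = (1/4)/6 = 0.0417 s
reaction-phase robot travel = 0.2500·0.0800 = 0.0200 m
robot under decel: 0.2500²/(2·6.0000) = 0.0052 m
person approaches 0.8000·(0.0800+0.0417) = 0.0973 m
residual clearance needed = 0.0000+0.0100+0.0150 = 0.0250 m
S_min ≈ 0.0200+0.0052+0.0973+0.0250  ⇒  S_min = 3541/24000 m

S_min = 3541/24000 m = 0.1475 m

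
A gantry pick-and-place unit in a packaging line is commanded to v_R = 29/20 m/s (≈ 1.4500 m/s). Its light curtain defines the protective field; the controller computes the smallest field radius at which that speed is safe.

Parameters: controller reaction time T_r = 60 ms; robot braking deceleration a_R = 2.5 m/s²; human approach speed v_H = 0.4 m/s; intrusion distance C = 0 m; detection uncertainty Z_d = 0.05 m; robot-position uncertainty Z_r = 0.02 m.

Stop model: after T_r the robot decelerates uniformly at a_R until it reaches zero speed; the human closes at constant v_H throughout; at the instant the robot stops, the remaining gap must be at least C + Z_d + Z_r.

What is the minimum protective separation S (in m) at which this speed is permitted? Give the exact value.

S_min = 1667/2000 m = 0.8335 m

braking lasts T_s = (29/20)/(5/2) = 0.5800 s
robot covers v_R·T_r = 1.4500·0.0600 = 0.0870 m before braking
braking distance = 1.4500²/(2·2.5000) = 0.4205 m
human over T_r+T_s: 0.4000·(0.0600+0.5800) = 0.2560 m
margins: 0.0000+0.0500+0.0200 = 0.0700 m
S_min ≈ 0.0870+0.4205+0.2560+0.0700  ⇒  S_min = 1667/2000 m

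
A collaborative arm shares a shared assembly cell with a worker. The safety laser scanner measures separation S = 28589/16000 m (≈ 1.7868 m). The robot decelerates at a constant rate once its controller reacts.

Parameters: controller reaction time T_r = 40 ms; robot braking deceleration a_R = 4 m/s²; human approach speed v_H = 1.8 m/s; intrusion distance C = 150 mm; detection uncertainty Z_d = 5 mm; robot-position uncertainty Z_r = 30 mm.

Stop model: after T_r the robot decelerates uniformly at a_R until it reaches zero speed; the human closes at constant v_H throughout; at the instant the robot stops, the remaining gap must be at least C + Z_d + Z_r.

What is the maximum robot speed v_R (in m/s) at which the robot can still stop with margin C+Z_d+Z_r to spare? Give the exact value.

at the boundary: (1/8)·v² + (49/100)·v + (-24477/16000) = 0
  disc = (49/100)² − 4·(1/8)·(-24477/16000) = 160801/160000 ; √disc = 401/400
  v_R = (−(49/100) + 401/400) / (2·(1/8)) = 41/20 m/s
check:
T_s = v_R/a_R = (41/20)/4 = 0.5125 s
robot in T_r: 2.0500·0.0400 = 0.0820 m
robot covers 2.0500·0.5125 − ½·4.0000·0.5125² = 0.5253 m while stopping
human over T_r+T_s: 1.8000·(0.0400+0.5125) = 0.9945 m
C+Z_d+Z_r = 0.1500+0.0050+0.0300 = 0.1850 m
sum ≈ 0.0820+0.5253+0.9945+0.1850 ≈ 1.7868 m = S ✓

v_R_max = 41/20 m/s = 2.0500 m/s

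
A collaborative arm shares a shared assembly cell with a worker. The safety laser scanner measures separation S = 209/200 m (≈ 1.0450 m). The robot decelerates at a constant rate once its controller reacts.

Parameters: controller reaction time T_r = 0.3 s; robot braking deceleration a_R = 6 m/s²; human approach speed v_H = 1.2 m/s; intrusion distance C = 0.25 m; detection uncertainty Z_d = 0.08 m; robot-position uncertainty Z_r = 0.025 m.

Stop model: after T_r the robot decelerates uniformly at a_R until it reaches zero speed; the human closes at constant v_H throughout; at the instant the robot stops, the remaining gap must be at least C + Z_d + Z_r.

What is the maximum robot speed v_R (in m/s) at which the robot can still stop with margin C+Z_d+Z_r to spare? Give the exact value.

quadratic (1/12)·v² + (1/2)·v + (-33/100) = 0
  disc = (1/2)² − 4·(1/12)·(-33/100) = 9/25 ; √disc = 3/5
  v_R = (−(1/2) + 3/5) / (2·(1/12)) = 3/5 m/s
check:
braking lasts T_s = (3/5)/6 = 0.1000 s
reaction-phase robot travel = 0.6000·0.3000 = 0.1800 m
robot under decel: 0.6000²/(2·6.0000) = 0.0300 m
human closes 1.2000·0.4000 = 0.4800 m
margins: 0.2500+0.0800+0.0250 = 0.3550 m
sum ≈ 0.1800+0.0300+0.4800+0.3550 ≈ 1.0450 m = S ✓

v_R_max = 3/5 m/s = 0.6000 m/s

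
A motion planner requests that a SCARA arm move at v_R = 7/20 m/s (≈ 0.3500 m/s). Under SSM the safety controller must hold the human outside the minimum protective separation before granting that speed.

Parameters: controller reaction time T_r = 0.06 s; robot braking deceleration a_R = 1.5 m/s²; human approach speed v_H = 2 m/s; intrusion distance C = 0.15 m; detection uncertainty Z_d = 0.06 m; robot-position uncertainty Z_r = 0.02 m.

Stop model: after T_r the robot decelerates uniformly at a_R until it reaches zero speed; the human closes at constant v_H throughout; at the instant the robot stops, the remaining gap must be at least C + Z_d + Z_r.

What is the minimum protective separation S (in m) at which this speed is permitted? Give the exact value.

S_min = 1757/2000 m = 0.8785 m

T_s = v_R/a_R = (7/20)/(3/2) = 0.2333 s
reaction-phase robot travel = 0.3500·0.0600 = 0.0210 m
braking distance = 0.3500²/(2·1.5000) = 0.0408 m
human over T_r+T_s: 2.0000·(0.0600+0.2333) = 0.5867 m
margins: 0.1500+0.0600+0.0200 = 0.2300 m
S_min ≈ 0.0210+0.0408+0.5867+0.2300  ⇒  S_min = 1757/2000 m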